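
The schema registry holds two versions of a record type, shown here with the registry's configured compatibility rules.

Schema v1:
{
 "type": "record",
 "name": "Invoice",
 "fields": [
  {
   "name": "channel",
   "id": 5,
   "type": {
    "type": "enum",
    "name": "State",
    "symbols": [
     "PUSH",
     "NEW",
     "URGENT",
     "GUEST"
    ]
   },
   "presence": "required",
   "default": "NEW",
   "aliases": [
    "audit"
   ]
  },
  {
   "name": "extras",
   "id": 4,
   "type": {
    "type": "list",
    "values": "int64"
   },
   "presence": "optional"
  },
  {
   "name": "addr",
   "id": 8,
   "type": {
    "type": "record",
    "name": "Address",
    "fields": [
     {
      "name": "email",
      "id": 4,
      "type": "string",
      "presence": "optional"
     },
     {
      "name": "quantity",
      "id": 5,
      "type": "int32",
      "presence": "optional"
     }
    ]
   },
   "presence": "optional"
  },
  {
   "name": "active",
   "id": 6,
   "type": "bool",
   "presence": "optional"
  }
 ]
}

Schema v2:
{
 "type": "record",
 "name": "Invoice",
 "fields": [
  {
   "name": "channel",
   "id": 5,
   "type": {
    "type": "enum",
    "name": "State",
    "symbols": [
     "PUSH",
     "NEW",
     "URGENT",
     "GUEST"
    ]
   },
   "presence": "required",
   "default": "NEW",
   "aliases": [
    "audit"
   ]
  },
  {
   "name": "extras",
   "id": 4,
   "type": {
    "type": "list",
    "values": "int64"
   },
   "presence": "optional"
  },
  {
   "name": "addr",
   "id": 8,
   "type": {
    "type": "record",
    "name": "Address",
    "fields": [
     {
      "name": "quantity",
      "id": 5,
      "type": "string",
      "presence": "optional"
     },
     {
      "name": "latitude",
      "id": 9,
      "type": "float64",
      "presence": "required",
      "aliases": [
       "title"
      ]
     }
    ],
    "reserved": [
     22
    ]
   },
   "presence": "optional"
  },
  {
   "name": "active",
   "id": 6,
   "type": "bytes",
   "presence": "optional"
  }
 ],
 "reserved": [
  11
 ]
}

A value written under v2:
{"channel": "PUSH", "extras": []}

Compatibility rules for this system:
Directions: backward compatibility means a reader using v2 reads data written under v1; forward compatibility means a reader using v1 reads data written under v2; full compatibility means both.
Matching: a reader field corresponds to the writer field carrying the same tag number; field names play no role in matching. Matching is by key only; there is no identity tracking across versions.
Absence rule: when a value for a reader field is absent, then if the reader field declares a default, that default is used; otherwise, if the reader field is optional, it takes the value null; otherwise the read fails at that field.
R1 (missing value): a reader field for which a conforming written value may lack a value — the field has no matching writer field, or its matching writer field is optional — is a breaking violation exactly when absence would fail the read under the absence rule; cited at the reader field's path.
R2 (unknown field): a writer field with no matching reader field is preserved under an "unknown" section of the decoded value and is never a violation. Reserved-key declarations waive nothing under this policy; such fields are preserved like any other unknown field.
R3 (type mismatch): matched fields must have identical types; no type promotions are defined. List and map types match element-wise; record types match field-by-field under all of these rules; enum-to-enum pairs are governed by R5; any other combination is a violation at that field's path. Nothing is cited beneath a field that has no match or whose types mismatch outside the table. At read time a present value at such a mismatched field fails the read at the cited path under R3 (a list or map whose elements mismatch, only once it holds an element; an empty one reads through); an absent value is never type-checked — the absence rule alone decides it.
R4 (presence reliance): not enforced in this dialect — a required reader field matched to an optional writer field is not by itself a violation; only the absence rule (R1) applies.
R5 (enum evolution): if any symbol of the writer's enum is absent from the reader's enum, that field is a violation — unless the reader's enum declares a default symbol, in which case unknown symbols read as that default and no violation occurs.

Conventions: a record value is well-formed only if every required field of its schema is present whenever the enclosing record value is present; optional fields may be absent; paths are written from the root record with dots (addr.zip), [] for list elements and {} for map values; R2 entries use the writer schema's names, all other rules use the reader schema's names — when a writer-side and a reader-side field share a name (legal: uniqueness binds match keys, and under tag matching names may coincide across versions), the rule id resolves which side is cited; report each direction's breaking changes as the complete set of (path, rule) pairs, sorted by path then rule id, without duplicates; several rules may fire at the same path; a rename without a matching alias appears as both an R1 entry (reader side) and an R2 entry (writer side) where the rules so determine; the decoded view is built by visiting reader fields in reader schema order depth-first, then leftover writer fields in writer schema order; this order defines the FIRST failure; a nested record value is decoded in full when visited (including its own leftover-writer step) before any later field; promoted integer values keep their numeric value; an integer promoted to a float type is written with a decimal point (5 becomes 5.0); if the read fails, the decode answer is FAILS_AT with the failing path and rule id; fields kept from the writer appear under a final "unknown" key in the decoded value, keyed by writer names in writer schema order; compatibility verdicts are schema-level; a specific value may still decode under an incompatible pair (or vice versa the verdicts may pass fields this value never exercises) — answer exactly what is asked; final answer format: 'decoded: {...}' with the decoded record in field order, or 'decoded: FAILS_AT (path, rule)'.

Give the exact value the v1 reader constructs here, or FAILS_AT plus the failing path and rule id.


each type pair in Invoice: writer, then reader
decoding the Invoice value with the v1 reader:
  channel := "PUSH"
  extras := []
  addr := null (missing; optional => null)
  active := null (missing; optional => null)
  => decoded: {"channel": "PUSH", "extras": [], "addr": null, "active": null}
ruling out the remaining Invoice differences:
  removed field email from record Address -> no rule fires on it and the decoded Invoice view is identical with or without it
  field quantity in record Address: type int32 changed to string -> matters for Invoice compatibility verdicts, not for this value's decode
  field active in record Invoice: type bool changed to bytes -> matters for Invoice compatibility verdicts, not for this value's decode
  added field latitude to record Address: required float64, tag 9 (in v2 it sits last) -> matters for Invoice compatibility verdicts, not for this value's decode

decoded: {"channel": "PUSH", "extras": [], "addr": null, "active": null}


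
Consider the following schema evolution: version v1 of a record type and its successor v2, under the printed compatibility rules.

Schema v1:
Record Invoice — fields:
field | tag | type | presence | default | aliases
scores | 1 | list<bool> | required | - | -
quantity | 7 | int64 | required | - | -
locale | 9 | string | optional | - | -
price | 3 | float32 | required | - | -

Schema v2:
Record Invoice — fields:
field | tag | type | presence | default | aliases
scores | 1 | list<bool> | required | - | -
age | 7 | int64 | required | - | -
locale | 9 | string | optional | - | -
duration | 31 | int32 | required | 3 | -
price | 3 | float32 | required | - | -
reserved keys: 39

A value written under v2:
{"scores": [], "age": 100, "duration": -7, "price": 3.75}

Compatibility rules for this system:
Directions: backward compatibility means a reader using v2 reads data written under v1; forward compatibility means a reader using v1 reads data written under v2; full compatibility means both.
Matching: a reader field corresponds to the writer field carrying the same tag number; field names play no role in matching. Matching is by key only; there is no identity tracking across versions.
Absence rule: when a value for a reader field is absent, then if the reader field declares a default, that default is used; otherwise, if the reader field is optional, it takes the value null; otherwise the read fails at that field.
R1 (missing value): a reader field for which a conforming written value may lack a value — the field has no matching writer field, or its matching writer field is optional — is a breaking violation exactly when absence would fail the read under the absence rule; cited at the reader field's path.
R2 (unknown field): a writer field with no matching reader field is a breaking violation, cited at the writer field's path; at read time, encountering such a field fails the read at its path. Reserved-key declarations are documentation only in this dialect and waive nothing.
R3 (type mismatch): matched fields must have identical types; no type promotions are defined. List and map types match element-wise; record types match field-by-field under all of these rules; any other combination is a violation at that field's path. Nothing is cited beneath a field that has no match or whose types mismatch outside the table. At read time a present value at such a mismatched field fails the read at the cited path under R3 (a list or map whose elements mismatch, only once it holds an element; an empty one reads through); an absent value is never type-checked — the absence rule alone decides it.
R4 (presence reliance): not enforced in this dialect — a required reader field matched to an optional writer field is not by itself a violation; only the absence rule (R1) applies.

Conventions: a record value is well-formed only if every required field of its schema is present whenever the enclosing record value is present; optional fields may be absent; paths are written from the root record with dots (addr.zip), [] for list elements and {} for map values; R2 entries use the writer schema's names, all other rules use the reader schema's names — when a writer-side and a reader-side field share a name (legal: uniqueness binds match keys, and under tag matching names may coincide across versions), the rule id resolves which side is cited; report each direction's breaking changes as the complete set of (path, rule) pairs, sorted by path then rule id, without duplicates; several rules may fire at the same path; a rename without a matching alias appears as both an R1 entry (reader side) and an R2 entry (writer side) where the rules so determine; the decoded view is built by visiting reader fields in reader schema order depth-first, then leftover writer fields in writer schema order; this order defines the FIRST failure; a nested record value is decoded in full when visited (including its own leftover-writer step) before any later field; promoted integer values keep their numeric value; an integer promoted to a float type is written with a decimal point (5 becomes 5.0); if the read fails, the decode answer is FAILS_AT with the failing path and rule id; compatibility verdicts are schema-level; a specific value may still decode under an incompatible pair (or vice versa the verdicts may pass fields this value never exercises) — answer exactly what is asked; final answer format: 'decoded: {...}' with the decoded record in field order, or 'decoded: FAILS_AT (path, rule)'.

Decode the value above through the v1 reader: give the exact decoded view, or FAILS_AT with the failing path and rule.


decoded: FAILS_AT (duration, R2)

arrows below run writer -> reader for Invoice
decoding the Invoice value with the v1 reader:
  scores := []
  quantity := 100 (from writer age)
  locale := null (missing; optional => null)
  price := 3.75
  read fails at duration under R2 (unknown field)
  => FAILS_AT (duration, R2)
diffs on Invoice not affecting the asked answer:
  renamed field quantity to age in record Invoice -> no rule fires on it and the decoded Invoice view is identical with or without it


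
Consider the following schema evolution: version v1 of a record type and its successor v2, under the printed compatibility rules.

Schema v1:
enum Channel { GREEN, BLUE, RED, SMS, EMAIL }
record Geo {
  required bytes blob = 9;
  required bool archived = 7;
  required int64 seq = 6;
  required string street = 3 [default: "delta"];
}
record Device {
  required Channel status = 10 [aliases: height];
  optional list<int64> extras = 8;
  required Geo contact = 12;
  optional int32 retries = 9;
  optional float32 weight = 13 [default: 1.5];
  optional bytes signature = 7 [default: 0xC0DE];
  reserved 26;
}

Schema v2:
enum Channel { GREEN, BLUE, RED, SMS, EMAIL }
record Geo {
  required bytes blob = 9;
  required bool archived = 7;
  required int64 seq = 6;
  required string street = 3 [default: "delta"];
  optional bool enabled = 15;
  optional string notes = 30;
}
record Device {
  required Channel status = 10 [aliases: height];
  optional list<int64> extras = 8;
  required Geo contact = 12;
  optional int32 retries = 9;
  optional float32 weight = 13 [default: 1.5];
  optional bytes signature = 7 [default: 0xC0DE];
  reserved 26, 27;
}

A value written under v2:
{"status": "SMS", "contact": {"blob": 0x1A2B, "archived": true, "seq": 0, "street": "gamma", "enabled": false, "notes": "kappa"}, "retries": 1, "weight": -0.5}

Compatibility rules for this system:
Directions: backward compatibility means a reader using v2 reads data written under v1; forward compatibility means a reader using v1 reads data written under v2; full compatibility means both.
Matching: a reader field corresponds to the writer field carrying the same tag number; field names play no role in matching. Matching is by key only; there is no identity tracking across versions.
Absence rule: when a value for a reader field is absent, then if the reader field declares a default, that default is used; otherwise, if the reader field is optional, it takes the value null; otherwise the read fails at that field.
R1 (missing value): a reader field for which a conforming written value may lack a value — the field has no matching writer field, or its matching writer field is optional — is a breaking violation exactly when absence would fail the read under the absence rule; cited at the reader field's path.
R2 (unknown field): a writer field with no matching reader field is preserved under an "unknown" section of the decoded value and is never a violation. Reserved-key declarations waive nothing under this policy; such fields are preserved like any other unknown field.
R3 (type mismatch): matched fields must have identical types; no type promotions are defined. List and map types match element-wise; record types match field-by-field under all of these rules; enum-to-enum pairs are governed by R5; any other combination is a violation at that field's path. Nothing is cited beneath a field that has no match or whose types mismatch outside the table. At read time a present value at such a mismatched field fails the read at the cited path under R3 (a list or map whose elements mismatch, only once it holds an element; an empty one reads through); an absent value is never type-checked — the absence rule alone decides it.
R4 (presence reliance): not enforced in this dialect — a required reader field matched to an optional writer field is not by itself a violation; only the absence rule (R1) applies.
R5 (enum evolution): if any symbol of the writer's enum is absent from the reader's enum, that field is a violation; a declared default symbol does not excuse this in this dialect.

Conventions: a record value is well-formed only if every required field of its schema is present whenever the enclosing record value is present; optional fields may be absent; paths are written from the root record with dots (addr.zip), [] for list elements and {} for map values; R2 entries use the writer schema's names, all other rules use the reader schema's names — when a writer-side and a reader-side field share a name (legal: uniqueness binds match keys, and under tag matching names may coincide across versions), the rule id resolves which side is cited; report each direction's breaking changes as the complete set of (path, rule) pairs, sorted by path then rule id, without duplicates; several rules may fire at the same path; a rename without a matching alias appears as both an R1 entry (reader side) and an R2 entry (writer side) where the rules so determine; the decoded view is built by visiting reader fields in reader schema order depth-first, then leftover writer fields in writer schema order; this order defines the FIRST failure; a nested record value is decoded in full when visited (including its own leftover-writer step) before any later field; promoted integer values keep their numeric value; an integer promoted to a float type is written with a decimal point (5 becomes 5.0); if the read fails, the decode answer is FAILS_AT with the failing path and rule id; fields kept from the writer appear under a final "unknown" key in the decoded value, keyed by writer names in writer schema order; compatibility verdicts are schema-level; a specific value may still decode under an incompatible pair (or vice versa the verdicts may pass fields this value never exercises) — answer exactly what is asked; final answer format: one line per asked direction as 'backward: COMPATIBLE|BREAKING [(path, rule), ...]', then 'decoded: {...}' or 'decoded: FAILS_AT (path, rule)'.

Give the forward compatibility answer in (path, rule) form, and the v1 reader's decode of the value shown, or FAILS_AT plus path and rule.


forward: COMPATIBLE []; decoded: {"status": "SMS", "extras": null, "contact": {"blob": 0x1A2B, "archived": true, "seq": 0, "street": "gamma", "unknown": {"enabled": false, "notes": "kappa"}}, "retries": 1, "weight": -0.5, "signature": 0xC0DE}

the writer's type comes first in each Device pair
forward for Device (reader v1, writer v2):
  writer required, Channel -> Channel: reader status maps from writer status
  writer optional, list<int64> -> list<int64>: reader extras maps from writer extras
  writer required, Geo -> Geo: reader contact maps from writer contact
  writer optional, int32 -> int32: reader retries maps from writer retries
  writer optional, float32 -> float32: reader weight maps from writer weight
  writer optional, bytes -> bytes: reader signature maps from writer signature
  writer required, bytes -> bytes: reader contact.blob maps from writer contact.blob
  writer required, bool -> bool: reader contact.archived maps from writer contact.archived
  writer required, int64 -> int64: reader contact.seq maps from writer contact.seq
  writer required, string -> string: reader contact.street maps from writer contact.street
  writer contact.enabled: unknown to reader
  writer contact.notes: unknown to reader
  => forward verdict for Device: COMPATIBLE, no violations
decoding the Device value with the v1 reader:
  status := "SMS"
  extras := null (not supplied -> null)
  contact.blob := 0x1A2B
  contact.archived := true
  contact.seq := 0
  contact.street := "gamma"
  writer contact.enabled: kept under "unknown"
  writer contact.notes: kept under "unknown"
  retries := 1
  weight := -0.5
  signature := 0xC0DE (no value, default fills)
  => decoded: {"status": "SMS", "extras": null, "contact": {"blob": 0x1A2B, "archived": true, "seq": 0, "street": "gamma", "unknown": {"enabled": false, "notes": "kappa"}}, "retries": 1, "weight": -0.5, "signature": 0xC0DE}


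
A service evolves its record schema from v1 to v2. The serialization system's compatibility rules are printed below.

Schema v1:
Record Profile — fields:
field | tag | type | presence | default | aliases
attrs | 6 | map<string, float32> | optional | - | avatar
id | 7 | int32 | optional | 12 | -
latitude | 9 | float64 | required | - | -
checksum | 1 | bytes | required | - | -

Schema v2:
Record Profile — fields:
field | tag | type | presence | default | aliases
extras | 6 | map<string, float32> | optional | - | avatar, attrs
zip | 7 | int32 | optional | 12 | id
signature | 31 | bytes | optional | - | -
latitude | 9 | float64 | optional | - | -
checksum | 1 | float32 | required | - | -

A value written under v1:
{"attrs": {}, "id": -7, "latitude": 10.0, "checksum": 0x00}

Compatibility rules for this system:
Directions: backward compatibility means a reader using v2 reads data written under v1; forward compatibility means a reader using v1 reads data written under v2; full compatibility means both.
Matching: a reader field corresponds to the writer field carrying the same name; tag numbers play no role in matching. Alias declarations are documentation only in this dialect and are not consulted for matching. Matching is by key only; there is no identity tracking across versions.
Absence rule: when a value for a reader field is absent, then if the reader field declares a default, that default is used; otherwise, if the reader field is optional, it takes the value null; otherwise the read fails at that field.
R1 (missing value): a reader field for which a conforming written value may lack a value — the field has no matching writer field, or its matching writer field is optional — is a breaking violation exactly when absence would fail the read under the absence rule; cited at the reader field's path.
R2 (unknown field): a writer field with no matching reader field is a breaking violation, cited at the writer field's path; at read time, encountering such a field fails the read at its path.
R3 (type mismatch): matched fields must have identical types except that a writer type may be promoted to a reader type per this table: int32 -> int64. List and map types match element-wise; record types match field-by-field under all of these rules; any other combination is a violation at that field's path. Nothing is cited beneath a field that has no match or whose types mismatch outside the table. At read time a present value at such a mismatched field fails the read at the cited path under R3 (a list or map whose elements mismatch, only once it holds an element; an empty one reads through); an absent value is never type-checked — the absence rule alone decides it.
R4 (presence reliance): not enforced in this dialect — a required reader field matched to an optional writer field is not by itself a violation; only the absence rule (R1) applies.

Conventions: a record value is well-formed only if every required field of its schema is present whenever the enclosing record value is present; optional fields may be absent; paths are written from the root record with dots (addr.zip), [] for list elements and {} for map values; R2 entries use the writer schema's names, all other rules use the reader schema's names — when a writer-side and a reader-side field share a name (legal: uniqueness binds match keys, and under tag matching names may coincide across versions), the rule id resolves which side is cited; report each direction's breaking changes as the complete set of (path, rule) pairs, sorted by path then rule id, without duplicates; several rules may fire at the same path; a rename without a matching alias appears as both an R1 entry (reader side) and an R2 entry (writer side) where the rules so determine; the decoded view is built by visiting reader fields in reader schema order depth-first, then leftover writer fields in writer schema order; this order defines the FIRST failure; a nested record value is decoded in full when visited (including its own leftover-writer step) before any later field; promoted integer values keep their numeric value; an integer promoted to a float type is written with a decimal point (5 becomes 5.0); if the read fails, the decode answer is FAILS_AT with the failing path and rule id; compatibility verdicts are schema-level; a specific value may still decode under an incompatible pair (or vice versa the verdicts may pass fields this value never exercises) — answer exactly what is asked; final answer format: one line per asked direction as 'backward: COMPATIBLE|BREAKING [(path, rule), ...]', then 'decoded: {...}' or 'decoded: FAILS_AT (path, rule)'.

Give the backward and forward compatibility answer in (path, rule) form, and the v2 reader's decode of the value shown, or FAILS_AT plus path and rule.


backward: BREAKING [(attrs, R2), (checksum, R3), (id, R2)]; forward: BREAKING [(checksum, R3), (extras, R2), (latitude, R1), (signature, R2), (zip, R2)]; decoded: FAILS_AT (checksum, R3)

arrows below run writer -> reader for Profile
backward analysis of Profile with v2 as reader and v1 as writer:
  extras: no writer-side match
  zip: no writer-side match
  signature: no writer-side match
  writer required, float64 -> float64: reader latitude maps from writer latitude
  writer required, bytes -> float32: reader checksum maps from writer checksum
  leftover writer field: attrs
  leftover writer field: id
  violation R2 at attrs
  violation R3 at checksum
  violation R2 at id
  => backward verdict for Profile: BREAKING, 3 violation(s)
forward analysis of Profile with v1 as reader and v2 as writer:
  attrs: no writer-side match
  id: no writer-side match
  writer optional, float64 -> float64: reader latitude maps from writer latitude
  writer required, float32 -> bytes: reader checksum maps from writer checksum
  leftover writer field: extras
  leftover writer field: zip
  leftover writer field: signature
  violation R3 at checksum
  violation R2 at extras
  violation R1 at latitude
  violation R2 at signature
  violation R2 at zip
  => forward verdict for Profile: BREAKING, 5 violation(s)
decode walk for Profile under reader schema v2:
  extras := null (absent, optional -> null)
  zip := 12 (absent -> default)
  signature := null (absent, optional -> null)
  latitude := 10.0
  read fails at checksum under R3
  => FAILS_AT (checksum, R3)


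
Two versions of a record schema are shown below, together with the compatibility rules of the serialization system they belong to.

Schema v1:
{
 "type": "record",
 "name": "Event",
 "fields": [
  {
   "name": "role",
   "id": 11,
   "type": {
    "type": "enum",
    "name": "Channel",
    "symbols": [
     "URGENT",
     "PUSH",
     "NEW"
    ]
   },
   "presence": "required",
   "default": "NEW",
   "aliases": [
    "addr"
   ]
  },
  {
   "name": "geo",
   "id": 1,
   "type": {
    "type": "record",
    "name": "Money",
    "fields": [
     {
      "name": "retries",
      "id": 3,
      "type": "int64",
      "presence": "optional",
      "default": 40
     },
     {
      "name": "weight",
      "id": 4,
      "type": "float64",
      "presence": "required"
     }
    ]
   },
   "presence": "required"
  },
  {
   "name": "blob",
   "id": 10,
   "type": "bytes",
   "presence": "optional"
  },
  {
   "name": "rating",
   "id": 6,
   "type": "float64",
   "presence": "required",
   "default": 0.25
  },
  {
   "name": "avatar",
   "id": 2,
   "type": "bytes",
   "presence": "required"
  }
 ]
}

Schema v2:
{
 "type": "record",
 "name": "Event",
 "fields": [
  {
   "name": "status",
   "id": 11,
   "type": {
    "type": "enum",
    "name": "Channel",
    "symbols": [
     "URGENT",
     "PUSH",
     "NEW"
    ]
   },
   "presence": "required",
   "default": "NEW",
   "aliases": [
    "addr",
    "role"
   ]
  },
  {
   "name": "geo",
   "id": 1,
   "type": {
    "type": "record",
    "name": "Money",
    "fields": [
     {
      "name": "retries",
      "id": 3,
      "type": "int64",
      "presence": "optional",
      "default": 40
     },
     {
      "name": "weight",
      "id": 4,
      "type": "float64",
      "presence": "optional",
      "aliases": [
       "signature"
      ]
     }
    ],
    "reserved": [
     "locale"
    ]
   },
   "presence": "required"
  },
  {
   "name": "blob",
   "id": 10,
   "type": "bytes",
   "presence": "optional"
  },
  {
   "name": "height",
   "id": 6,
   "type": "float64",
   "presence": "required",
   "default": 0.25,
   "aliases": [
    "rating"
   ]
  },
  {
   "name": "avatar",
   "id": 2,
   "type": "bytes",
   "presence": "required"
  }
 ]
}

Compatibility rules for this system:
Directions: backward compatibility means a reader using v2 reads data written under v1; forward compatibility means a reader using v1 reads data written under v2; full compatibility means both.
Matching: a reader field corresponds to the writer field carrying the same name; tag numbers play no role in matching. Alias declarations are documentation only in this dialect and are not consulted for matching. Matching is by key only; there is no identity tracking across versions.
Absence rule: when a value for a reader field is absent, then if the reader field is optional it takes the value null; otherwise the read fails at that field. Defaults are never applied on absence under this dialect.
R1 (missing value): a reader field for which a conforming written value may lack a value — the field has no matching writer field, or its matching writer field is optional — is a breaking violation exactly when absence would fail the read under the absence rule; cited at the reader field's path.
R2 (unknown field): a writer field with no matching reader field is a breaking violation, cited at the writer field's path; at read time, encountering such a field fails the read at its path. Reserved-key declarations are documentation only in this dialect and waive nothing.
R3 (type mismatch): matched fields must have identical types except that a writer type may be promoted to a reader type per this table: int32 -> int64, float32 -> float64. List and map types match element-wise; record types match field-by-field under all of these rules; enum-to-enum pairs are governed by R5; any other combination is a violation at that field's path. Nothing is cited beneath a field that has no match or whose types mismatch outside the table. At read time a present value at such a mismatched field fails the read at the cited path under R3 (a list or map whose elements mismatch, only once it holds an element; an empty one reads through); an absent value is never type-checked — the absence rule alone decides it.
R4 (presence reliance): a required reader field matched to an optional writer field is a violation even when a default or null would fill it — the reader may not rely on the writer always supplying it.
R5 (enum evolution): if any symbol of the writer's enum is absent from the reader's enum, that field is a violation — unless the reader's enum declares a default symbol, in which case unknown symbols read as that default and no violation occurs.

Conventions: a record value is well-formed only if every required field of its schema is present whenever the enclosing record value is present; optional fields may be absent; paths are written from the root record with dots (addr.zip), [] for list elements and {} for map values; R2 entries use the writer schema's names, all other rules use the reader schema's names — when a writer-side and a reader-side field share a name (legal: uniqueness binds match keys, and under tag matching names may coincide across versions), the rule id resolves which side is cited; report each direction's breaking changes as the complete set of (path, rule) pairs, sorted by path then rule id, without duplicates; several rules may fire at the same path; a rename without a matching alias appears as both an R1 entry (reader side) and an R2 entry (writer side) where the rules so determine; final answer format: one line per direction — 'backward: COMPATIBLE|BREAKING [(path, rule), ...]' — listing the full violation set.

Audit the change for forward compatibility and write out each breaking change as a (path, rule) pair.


arrows below run writer -> reader for Event
forward pass over Event, reader schema v1, writer schema v2:
  role: no writer match
  writer required, Money -> Money: reader geo maps from writer geo
  writer optional, bytes -> bytes: reader blob maps from writer blob
  rating: no writer match
  writer required, bytes -> bytes: reader avatar maps from writer avatar
  leftover writer field: status
  leftover writer field: height
  writer optional, int64 -> int64: reader geo.retries maps from writer geo.retries
  writer optional, float64 -> float64: reader geo.weight maps from writer geo.weight
  rule R1 violated at geo.weight
  rule R4 violated at geo.weight
  rule R2 violated at height
  rule R1 violated at rating
  rule R1 violated at role
  rule R2 violated at status
  => 6 violation(s): forward is BREAKING for Event

forward: BREAKING [(geo.weight, R1), (geo.weight, R4), (height, R2), (rating, R1), (role, R1), (status, R2)]


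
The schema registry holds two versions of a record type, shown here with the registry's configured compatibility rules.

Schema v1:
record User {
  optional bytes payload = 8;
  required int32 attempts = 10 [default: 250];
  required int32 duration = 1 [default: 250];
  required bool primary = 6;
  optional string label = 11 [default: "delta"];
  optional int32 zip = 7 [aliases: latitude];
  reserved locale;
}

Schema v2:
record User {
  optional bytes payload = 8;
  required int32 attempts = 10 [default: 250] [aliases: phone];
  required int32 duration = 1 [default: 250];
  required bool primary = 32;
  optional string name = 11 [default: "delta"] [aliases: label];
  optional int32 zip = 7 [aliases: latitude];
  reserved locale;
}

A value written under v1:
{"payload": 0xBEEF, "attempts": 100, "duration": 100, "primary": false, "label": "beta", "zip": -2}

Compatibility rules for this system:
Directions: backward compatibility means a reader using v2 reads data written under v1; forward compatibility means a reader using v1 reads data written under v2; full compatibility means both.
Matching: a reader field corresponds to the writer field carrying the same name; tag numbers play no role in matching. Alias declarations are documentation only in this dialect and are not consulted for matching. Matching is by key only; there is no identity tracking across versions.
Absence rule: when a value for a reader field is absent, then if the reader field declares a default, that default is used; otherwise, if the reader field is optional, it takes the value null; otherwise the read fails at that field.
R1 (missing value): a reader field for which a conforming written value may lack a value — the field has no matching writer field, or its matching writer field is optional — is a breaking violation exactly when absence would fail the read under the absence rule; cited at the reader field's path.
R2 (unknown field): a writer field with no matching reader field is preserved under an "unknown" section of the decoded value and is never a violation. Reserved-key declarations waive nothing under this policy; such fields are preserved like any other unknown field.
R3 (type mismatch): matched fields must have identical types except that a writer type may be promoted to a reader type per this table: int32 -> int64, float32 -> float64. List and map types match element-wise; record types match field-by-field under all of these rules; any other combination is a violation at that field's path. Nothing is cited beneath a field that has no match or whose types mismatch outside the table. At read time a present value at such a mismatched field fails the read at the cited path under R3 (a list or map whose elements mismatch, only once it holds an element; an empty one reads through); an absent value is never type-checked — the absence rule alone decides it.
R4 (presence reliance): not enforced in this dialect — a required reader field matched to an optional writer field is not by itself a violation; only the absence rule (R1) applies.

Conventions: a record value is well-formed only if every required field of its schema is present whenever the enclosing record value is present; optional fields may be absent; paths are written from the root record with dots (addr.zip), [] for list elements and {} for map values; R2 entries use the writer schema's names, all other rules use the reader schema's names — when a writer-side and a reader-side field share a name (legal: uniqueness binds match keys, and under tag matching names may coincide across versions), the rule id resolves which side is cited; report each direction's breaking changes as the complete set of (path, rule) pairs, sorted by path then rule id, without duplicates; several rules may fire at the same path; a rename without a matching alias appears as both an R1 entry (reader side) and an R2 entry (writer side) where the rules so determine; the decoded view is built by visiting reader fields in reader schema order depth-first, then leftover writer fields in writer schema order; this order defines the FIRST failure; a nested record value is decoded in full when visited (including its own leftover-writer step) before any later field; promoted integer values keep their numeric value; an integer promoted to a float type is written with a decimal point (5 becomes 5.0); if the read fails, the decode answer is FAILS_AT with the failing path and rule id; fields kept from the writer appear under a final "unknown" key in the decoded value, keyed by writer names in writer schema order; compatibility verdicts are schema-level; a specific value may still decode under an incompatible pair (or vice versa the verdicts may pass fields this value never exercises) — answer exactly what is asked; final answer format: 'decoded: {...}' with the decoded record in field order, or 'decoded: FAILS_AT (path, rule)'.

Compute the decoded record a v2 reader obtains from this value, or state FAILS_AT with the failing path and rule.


in User below, arrows point writer -> reader
decode walk for User under reader schema v2:
  payload := 0xBEEF
  attempts := 100
  duration := 100
  primary := false
  name := "delta" (absent -> default)
  zip := -2
  writer label: kept under "unknown"
  => decoded: {"payload": 0xBEEF, "attempts": 100, "duration": 100, "primary": false, "name": "delta", "zip": -2, "unknown": {"label": "beta"}}
the other User changes do not affect what is asked:
  field primary in record User: tag 6 changed to 32 -> fires no rule on User under this dialect and leaves the result unchanged

decoded: {"payload": 0xBEEF, "attempts": 100, "duration": 100, "primary": false, "name": "delta", "zip": -2, "unknown": {"label": "beta"}}


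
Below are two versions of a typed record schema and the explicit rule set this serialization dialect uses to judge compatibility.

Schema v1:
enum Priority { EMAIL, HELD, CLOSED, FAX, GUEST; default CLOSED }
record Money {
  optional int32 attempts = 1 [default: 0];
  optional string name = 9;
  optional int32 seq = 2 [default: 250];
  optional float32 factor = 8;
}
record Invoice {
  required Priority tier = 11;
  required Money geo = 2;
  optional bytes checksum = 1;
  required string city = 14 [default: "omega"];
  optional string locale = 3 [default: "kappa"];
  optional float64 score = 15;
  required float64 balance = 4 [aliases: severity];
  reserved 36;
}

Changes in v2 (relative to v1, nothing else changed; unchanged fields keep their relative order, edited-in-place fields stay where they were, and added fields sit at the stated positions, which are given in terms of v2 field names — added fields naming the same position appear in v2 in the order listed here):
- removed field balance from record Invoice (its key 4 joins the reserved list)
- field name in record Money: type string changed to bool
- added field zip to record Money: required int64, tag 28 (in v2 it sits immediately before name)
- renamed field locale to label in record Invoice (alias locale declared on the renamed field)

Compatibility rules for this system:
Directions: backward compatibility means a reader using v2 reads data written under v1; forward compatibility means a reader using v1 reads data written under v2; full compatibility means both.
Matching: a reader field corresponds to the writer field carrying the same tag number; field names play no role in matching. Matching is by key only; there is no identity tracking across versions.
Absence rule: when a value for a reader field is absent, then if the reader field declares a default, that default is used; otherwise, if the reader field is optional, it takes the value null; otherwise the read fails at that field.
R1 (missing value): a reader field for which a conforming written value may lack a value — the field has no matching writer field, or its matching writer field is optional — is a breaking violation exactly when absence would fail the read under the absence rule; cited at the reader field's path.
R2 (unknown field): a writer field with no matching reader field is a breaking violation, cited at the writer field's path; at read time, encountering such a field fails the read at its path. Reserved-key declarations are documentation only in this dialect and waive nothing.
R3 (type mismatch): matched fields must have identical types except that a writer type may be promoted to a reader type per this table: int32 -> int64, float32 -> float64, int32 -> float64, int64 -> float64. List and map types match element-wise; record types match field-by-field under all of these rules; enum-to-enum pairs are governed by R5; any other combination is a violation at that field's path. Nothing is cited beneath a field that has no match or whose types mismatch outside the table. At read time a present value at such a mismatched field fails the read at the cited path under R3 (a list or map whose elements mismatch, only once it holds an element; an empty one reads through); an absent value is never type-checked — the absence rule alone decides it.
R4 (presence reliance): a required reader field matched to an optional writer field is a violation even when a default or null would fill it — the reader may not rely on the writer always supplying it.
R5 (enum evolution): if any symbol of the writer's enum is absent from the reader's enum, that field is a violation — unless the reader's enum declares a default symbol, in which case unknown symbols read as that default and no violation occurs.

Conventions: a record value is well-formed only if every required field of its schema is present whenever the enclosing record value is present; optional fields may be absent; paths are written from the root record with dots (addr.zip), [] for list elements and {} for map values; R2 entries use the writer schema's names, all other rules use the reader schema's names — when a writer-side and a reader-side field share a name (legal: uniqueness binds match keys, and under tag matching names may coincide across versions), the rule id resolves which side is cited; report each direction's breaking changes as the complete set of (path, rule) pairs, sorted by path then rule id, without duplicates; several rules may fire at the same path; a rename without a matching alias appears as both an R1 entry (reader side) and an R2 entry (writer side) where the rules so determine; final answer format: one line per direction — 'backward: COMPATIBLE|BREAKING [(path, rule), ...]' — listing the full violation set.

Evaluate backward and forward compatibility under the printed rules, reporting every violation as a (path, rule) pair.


the writer's type comes first in each Invoice pair
backward analysis of Invoice with v2 as reader and v1 as writer:
  tier: Priority -> Priority, writer required; from tier
  geo: Money -> Money, writer required; from geo
  checksum: bytes -> bytes, writer optional; from checksum
  city: string -> string, writer required; from city
  label: string -> string, writer optional; from locale
  score: float64 -> float64, writer optional; from score
  writer field balance has no reader counterpart
  geo.attempts: int32 -> int32, writer optional; from geo.attempts
  geo.zip: no writer match
  geo.name: string -> bool, writer optional; from geo.name
  geo.seq: int32 -> int32, writer optional; from geo.seq
  geo.factor: float32 -> float32, writer optional; from geo.factor
  rule R2 violated at balance
  rule R3 violated at geo.name
  rule R1 violated at geo.zip
  => backward verdict for Invoice: BREAKING, 3 violation(s)
forward analysis of Invoice with v1 as reader and v2 as writer:
  tier: Priority -> Priority, writer required; from tier
  geo: Money -> Money, writer required; from geo
  checksum: bytes -> bytes, writer optional; from checksum
  city: string -> string, writer required; from city
  locale: string -> string, writer optional; from label
  score: float64 -> float64, writer optional; from score
  balance: no writer match
  geo.attempts: int32 -> int32, writer optional; from geo.attempts
  geo.name: bool -> string, writer optional; from geo.name
  geo.seq: int32 -> int32, writer optional; from geo.seq
  geo.factor: float32 -> float32, writer optional; from geo.factor
  writer field geo.zip has no reader counterpart
  rule R1 violated at balance
  rule R3 violated at geo.name
  rule R2 violated at geo.zip
  => forward verdict for Invoice: BREAKING, 3 violation(s)

backward: BREAKING [(balance, R2), (geo.name, R3), (geo.zip, R1)]; forward: BREAKING [(balance, R1), (geo.name, R3), (geo.zip, R2)]
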